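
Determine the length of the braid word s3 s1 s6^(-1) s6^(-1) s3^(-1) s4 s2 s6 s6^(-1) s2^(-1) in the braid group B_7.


The word length counts the number of generators (including inverses).
Listing each generator: s3, s1, s6^(-1), s6^(-1), s3^(-1), s4, s2, s6, s6^(-1), s2^(-1)
There are 10 generators in this braid word.

10


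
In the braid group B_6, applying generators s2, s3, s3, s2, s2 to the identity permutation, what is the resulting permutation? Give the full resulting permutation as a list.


Starting with identity [1, 2, 3, 4, 5, 6].
Apply generators in sequence:
  After s2: [1, 3, 2, 4, 5, 6]
  After s3: [1, 3, 4, 2, 5, 6]
  After s3: [1, 3, 2, 4, 5, 6]
  After s2: [1, 2, 3, 4, 5, 6]
  After s2: [1, 3, 2, 4, 5, 6]
Final permutation: [1, 3, 2, 4, 5, 6]

[1, 3, 2, 4, 5, 6]


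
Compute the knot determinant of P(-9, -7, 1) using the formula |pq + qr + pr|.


Step 1: Compute pq + qr + pr.
pq = (-9)*(-7) = 63
qr = (-7)*1 = -7
pr = (-9)*1 = -9
pq + qr + pr = 63 + (-7) + (-9) = 47
Step 2: Take absolute value.
det(P(-9,-7,1)) = |47| = 47

47


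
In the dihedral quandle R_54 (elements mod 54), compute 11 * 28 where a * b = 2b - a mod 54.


11 * 28 = 2*28 - 11 mod 54
= 56 - 11 mod 54
= 45 mod 54 = 45

45


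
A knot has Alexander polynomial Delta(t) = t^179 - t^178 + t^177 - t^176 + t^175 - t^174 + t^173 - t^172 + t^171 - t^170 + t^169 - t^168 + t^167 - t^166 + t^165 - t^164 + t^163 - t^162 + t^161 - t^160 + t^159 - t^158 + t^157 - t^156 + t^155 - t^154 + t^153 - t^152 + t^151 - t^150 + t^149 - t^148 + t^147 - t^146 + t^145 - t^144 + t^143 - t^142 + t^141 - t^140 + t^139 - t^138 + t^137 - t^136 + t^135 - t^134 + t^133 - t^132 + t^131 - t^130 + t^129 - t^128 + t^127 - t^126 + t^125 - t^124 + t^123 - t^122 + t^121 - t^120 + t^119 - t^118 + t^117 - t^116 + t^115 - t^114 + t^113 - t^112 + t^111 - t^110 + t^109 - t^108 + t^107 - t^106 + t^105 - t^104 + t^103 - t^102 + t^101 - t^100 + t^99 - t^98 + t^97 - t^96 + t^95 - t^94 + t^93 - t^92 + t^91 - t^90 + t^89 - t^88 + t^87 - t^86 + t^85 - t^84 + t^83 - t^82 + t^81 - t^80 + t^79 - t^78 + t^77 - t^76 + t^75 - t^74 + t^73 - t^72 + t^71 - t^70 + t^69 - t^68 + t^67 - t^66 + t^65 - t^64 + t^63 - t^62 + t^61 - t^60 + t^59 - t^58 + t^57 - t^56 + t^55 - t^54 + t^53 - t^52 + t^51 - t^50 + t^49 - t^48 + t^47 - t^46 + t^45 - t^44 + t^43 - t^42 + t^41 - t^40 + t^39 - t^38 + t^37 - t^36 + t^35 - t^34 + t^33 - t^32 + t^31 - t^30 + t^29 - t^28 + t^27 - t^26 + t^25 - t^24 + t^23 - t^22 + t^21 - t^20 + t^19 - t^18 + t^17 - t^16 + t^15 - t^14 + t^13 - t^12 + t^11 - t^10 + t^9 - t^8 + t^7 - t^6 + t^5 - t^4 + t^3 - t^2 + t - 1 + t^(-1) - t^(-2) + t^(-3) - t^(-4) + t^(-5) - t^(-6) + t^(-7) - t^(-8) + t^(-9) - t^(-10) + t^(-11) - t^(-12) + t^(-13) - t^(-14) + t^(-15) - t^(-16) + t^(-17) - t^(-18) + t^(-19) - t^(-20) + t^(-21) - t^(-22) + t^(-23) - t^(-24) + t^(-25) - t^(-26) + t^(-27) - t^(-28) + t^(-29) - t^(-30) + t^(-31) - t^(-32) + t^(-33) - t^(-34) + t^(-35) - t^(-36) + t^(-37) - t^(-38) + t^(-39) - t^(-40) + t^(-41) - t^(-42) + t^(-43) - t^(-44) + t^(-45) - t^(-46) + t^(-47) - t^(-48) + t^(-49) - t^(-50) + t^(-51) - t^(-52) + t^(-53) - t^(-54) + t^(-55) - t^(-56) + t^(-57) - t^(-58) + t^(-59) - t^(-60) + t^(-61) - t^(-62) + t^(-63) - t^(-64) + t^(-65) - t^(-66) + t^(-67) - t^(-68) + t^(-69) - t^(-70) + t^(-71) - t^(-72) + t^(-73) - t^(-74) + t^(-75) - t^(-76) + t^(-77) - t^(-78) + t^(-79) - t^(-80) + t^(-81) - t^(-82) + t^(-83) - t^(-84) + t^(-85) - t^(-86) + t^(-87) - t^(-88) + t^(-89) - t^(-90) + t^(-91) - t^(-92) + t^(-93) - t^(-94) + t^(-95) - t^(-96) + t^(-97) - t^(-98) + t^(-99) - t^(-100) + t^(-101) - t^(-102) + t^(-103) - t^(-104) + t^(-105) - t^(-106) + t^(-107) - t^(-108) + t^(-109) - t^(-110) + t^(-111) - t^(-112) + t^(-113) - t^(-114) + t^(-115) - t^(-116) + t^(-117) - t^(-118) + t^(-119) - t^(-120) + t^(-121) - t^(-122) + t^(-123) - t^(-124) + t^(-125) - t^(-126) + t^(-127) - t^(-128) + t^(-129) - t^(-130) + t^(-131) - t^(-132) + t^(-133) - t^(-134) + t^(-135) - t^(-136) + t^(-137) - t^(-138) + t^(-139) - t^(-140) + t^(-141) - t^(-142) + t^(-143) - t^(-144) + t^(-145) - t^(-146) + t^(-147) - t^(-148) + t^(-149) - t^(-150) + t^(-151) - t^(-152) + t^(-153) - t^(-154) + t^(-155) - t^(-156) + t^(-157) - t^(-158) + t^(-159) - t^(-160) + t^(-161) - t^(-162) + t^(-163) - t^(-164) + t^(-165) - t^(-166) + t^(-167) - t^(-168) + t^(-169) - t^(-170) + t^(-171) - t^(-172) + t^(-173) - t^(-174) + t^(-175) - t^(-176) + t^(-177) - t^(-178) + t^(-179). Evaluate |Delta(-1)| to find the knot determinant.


Step 1: The polynomial has 359 terms with alternating signs, exponents from 179 down to -179.
Step 2: Substitute t = -1. The i-th term has coefficient (-1)^i and exponent (m-i),
  so its value is (-1)^i * (-1)^(m-i) = (-1)^m = -1 for every i.
Step 3: All 359 terms equal -1, so Delta(-1) = 359 * (-1) = -359
Step 4: |Delta(-1)| = 359

359


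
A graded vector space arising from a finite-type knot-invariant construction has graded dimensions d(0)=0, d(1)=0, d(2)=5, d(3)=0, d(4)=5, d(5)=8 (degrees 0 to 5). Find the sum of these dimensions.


Total dimension = d(0) + d(1) + ... + d(5)
= 0 + 0 + 5 + 0 + 5 + 8
= 18

18


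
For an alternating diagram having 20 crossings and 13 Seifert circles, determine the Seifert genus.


For alternating knots, g = (c - s + 1)/2.
= (20 - 13 + 1)/2
= 8/2 = 4

4


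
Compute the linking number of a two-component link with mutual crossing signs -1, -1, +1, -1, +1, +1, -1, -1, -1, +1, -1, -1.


Step 1: Count positive crossings: 4
Step 2: Count negative crossings: 8
Step 3: Sum of signs = 4 - 8 = -4
Step 4: Linking number = sum/2 = -4/2 = -2

-2


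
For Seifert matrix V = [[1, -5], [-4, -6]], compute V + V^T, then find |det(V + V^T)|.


Step 1: Form V + V^T where V = [[1, -5], [-4, -6]]
  V^T = [[1, -4], [-5, -6]]
  V + V^T = [[2, -9], [-9, -12]]
Step 2: det(V + V^T) = 2*(-12) - (-9)*(-9)
  = -24 - 81 = -105
Step 3: Knot determinant = |det(V + V^T)| = |-105| = 105

105


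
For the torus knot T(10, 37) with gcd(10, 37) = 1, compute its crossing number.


For a torus knot T(p, q) with gcd(p,q)=1,
the crossing number is min(p*(q-1), q*(p-1)).
p*(q-1) = 10*36 = 360
q*(p-1) = 37*9 = 333
min(360, 333) = 333

333


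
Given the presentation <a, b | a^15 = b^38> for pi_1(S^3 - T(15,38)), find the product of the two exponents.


The relation is a^15 = b^38.
Product of exponents = 15 * 38
= 570

570


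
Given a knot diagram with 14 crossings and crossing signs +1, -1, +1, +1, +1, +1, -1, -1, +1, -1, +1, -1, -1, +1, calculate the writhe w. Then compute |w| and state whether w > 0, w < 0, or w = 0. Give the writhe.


Step 1: Count positive crossings (+1).
Positive crossings: 8
Step 2: Count negative crossings (-1).
Negative crossings: 6
Step 3: Writhe = (positive) - (negative)
w = 8 - 6 = 2
Step 4: |w| = 2, and w is positive

2


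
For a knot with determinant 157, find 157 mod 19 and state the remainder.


Step 1: A knot is p-colorable if and only if p divides its determinant.
Step 2: Compute 157 mod 19.
157 = 8 * 19 + 5
Step 3: 157 mod 19 = 5
Step 4: The knot is 19-colorable: no

5


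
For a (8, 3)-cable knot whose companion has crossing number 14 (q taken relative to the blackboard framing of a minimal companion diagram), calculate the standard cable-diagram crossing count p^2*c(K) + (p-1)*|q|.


Step 1: Each of the c(K) crossings of the companion diagram becomes p*p = p^2 crossings among the p parallel strands, and each of the |q| twists s_1 s_2 ... s_(p-1) adds (p-1) crossings.
  Crossings = p^2 * c(K) + (p-1)*|q|
Step 2: = 8^2 * 14 + (8-1)*3
Step 3: = 64*14 + 7*3
Step 4: = 896 + 21 = 917

917


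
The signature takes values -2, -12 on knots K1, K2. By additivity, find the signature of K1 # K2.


The signature is additive under connected sum.
signature(K1 # K2) = (-2) + (-12)
= -14

-14


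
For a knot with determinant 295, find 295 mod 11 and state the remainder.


Step 1: A knot is p-colorable if and only if p divides its determinant.
Step 2: Compute 295 mod 11.
295 = 26 * 11 + 9
Step 3: 295 mod 11 = 9
Step 4: The knot is 11-colorable: no

9


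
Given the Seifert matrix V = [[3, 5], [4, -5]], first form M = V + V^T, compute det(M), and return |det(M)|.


Step 1: Form V + V^T where V = [[3, 5], [4, -5]]
  V^T = [[3, 4], [5, -5]]
  V + V^T = [[6, 9], [9, -10]]
Step 2: det(V + V^T) = 6*(-10) - 9*9
  = -60 - 81 = -141
Step 3: Knot determinant = |det(V + V^T)| = |-141| = 141

141


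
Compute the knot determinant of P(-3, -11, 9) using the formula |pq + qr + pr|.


Step 1: Compute pq + qr + pr.
pq = (-3)*(-11) = 33
qr = (-11)*9 = -99
pr = (-3)*9 = -27
pq + qr + pr = 33 + (-99) + (-27) = -93
Step 2: Take absolute value.
det(P(-3,-11,9)) = |-93| = 93

93


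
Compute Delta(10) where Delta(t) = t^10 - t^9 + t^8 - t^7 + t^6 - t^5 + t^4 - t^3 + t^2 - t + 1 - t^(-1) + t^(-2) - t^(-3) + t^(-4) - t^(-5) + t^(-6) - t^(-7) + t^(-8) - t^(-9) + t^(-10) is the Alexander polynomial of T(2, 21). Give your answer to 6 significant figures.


Substituting t = 10 into Delta(t) = t^10 - t^9 + t^8 - t^7 + t^6 - t^5 + t^4 - t^3 + t^2 - t + 1 - t^(-1) + t^(-2) - t^(-3) + t^(-4) - t^(-5) + t^(-6) - t^(-7) + t^(-8) - t^(-9) + t^(-10):
Term values: (10000000000) + (-1000000000) + (100000000) + (-10000000) + (1000000) + (-100000) + (10000) + (-1000) + (100) + (-10) + (1) + (-0.1) + (0.01) + (-0.001) + (0.0001) + (-1e-05) + (1e-06) + (-1e-07) + (1e-08) + (-1e-09) + (1e-10)
Sum = 9090909091
Rounded to 6 significant figures: 9.09091e+09

9.09091e+09


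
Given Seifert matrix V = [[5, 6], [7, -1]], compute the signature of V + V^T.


Step 1: V + V^T = [[10, 13], [13, -2]]
Step 2: trace = 8, det = -189
Step 3: Discriminant = 8^2 - 4*(-189) = 820
Step 4: Eigenvalues: 18.3178, -10.3178
Step 5: Signature = (# positive eigenvalues) - (# negative eigenvalues) = 0

0


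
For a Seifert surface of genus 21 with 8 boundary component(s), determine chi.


chi = 2 - 2g - b
= 2 - 2*21 - 8
= 2 - 42 - 8 = -48

-48


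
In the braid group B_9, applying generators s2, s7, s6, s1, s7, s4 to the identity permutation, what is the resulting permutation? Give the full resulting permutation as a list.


Starting with identity [1, 2, 3, 4, 5, 6, 7, 8, 9].
Apply generators in sequence:
  After s2: [1, 3, 2, 4, 5, 6, 7, 8, 9]
  After s7: [1, 3, 2, 4, 5, 6, 8, 7, 9]
  After s6: [1, 3, 2, 4, 5, 8, 6, 7, 9]
  After s1: [3, 1, 2, 4, 5, 8, 6, 7, 9]
  After s7: [3, 1, 2, 4, 5, 8, 7, 6, 9]
  After s4: [3, 1, 2, 5, 4, 8, 7, 6, 9]
Final permutation: [3, 1, 2, 5, 4, 8, 7, 6, 9]

[3, 1, 2, 5, 4, 8, 7, 6, 9]


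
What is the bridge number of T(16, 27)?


The bridge number of T(p,q) is min(p,q).
min(16, 27) = 16

16


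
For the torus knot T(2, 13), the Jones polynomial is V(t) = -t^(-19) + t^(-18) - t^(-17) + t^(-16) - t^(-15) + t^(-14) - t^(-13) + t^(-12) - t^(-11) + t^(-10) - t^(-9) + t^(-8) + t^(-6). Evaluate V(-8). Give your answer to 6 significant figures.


Substituting t = -8 into V(t) = -t^(-19) + t^(-18) - t^(-17) + t^(-16) - t^(-15) + t^(-14) - t^(-13) + t^(-12) - t^(-11) + t^(-10) - t^(-9) + t^(-8) + t^(-6):
  (-)t^(-19) = 6.93889e-18
  (+)t^(-18) = 5.55112e-17
  (-)t^(-17) = 4.44089e-16
  (+)t^(-16) = 3.55271e-15
  (-)t^(-15) = 2.84217e-14
  (+)t^(-14) = 2.27374e-13
  (-)t^(-13) = 1.81899e-12
  (+)t^(-12) = 1.45519e-11
  (-)t^(-11) = 1.16415e-10
  (+)t^(-10) = 9.31323e-10
  (-)t^(-9) = 7.45058e-09
  (+)t^(-8) = 5.96046e-08
  (+)t^(-6) = 3.8147e-06
Sum = (6.93889e-18) + (5.55112e-17) + (4.44089e-16) + (3.55271e-15) + (2.84217e-14) + (2.27374e-13) + (1.81899e-12) + (1.45519e-11) + (1.16415e-10) + (9.31323e-10) + (7.45058e-09) + (5.96046e-08) + (3.8147e-06)
= 3.88281686e-06
Rounded to 6 significant figures: 3.88282e-06

3.88282e-06


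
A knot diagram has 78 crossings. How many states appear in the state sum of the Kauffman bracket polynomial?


Each crossing contributes 2 choices (A-smoothing or B-smoothing).
Total states = 2^78 = 302231454903657293676544

302231454903657293676544


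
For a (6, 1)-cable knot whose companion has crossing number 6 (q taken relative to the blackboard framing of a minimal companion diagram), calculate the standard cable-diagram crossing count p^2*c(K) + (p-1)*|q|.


Step 1: Each of the c(K) crossings of the companion diagram becomes p*p = p^2 crossings among the p parallel strands, and each of the |q| twists s_1 s_2 ... s_(p-1) adds (p-1) crossings.
  Crossings = p^2 * c(K) + (p-1)*|q|
Step 2: = 6^2 * 6 + (6-1)*1
Step 3: = 36*6 + 5*1
Step 4: = 216 + 5 = 221

221


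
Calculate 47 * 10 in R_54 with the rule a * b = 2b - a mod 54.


47 * 10 = 2*10 - 47 mod 54
= 20 - 47 mod 54
= -27 mod 54 = 27

27


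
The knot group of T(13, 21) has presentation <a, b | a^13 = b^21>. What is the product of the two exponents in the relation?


The relation is a^13 = b^21.
Product of exponents = 13 * 21
= 273

273


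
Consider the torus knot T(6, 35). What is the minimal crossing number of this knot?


For a torus knot T(p, q) with gcd(p,q)=1,
the crossing number is min(p*(q-1), q*(p-1)).
p*(q-1) = 6*34 = 204
q*(p-1) = 35*5 = 175
min(204, 175) = 175

175


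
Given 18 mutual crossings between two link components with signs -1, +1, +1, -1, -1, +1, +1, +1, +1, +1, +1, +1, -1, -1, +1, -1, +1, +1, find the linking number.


Step 1: Count positive crossings: 12
Step 2: Count negative crossings: 6
Step 3: Sum of signs = 12 - 6 = 6
Step 4: Linking number = sum/2 = 6/2 = 3

3


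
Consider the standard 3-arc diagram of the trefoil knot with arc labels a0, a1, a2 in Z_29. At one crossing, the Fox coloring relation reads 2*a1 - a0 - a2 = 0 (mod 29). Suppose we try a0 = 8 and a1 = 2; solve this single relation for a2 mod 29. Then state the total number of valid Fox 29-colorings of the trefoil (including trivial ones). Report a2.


Step 1: Apply the given crossing relation 2*a1 - a0 - a2 = 0 (mod 29).
  a2 = 2*a1 - a0 mod 29
  a2 = 2*2 - 8 mod 29
  a2 = 4 - 8 mod 29
  a2 = -4 mod 29 = 25
Step 2: The trefoil has determinant 3.
  Number of Fox p-colorings (p prime) is p^2 if p = 3, else p.
  Since 29 does not divide 3, only trivial (constant) colorings exist.
  (So the trial a0 = 8, a1 = 2 with a0 != a1 does NOT extend to a valid coloring of the whole trefoil: the other two crossing relations require 3*(a1 - a0) = 0 (mod 29), which fails.)
  Total colorings = 29
Step 3: a2 = 25, total Fox 29-colorings = 29

25


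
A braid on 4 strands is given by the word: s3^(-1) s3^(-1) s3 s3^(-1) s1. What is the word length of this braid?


The word length counts the number of generators (including inverses).
Listing each generator: s3^(-1), s3^(-1), s3, s3^(-1), s1
There are 5 generators in this braid word.

5


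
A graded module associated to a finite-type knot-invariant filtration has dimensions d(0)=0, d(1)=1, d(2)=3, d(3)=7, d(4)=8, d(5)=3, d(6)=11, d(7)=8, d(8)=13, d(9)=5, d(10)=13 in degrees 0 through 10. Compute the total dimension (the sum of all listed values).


Total dimension = d(0) + d(1) + ... + d(10)
= 0 + 1 + 3 + 7 + 8 + 3 + 11 + 8 + 13 + 5 + 13
= 72

72


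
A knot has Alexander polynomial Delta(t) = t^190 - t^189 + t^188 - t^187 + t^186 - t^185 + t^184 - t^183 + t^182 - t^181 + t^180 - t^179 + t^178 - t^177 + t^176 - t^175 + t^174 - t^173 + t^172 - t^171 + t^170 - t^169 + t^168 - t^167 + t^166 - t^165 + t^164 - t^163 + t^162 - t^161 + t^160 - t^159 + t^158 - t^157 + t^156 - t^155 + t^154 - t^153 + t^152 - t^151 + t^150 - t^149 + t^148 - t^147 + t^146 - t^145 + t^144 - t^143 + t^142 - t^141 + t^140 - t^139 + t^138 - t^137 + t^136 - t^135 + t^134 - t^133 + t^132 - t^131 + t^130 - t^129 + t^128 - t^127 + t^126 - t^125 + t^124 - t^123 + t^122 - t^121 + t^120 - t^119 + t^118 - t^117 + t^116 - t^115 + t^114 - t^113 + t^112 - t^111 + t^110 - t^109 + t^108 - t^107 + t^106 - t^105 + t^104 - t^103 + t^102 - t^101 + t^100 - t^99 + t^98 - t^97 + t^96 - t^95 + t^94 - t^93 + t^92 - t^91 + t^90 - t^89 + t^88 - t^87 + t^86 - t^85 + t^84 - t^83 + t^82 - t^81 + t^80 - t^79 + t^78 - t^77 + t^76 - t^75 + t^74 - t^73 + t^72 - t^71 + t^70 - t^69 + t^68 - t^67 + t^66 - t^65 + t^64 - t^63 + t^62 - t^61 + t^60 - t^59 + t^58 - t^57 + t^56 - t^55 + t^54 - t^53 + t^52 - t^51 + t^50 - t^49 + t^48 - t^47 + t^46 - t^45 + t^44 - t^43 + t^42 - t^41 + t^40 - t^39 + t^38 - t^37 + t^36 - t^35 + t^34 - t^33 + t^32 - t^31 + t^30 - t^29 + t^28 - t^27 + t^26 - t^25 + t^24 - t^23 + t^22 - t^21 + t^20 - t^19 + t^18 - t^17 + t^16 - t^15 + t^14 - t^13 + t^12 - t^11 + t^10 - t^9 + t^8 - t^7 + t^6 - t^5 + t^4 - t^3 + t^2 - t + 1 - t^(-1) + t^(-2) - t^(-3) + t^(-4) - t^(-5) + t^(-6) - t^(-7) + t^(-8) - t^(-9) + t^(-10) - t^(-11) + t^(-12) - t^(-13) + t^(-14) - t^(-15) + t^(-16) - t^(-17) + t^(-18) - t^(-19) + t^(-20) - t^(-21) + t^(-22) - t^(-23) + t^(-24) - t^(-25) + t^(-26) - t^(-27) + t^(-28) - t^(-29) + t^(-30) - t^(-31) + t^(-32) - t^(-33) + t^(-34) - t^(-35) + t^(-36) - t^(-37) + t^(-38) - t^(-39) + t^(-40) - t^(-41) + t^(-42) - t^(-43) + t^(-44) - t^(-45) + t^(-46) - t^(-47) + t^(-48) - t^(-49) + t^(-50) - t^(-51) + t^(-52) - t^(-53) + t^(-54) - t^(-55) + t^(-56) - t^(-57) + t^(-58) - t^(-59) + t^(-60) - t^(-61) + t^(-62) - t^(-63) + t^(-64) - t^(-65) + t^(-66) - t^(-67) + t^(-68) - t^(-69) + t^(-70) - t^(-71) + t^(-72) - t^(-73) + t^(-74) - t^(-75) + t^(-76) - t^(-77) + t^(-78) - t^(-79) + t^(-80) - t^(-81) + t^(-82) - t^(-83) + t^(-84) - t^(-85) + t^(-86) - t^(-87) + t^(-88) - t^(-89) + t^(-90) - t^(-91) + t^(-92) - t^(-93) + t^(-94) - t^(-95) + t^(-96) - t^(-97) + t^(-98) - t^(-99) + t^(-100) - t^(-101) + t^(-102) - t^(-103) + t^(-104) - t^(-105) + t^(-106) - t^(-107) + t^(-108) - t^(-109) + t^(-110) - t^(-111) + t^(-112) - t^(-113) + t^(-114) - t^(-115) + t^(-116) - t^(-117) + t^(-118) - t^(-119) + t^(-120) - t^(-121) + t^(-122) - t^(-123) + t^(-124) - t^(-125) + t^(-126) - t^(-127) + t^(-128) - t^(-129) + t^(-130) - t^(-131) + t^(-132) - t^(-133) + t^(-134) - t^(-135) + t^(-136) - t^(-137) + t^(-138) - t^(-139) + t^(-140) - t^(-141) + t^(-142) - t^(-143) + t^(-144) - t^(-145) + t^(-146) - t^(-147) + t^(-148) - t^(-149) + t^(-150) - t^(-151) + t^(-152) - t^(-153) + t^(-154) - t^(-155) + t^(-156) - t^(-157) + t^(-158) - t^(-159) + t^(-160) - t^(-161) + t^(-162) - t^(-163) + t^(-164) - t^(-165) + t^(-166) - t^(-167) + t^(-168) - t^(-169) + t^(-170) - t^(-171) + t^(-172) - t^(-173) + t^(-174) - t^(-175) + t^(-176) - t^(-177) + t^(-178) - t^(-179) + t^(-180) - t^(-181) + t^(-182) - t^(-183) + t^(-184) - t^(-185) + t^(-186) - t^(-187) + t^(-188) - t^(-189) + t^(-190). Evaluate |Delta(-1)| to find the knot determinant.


Step 1: The polynomial has 381 terms with alternating signs, exponents from 190 down to -190.
Step 2: Substitute t = -1. The i-th term has coefficient (-1)^i and exponent (m-i),
  so its value is (-1)^i * (-1)^(m-i) = (-1)^m = 1 for every i.
Step 3: All 381 terms equal 1, so Delta(-1) = 381 * (1) = 381
Step 4: |Delta(-1)| = 381

381


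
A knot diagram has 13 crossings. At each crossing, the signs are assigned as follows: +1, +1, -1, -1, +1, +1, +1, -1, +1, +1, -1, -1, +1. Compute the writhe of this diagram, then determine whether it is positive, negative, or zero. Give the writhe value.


Step 1: Count positive crossings (+1).
Positive crossings: 8
Step 2: Count negative crossings (-1).
Negative crossings: 5
Step 3: Writhe = (positive) - (negative)
w = 8 - 5 = 3
Step 4: |w| = 3, and w is positive

3


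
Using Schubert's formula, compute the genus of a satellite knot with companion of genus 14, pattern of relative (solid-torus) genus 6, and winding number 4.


Schubert: g(satellite) = g_rel(pattern) + |winding| * g(companion),
where g_rel(pattern) is the genus of the pattern relative to the solid torus.
= 6 + 4 * 14
= 6 + 56 = 62

62


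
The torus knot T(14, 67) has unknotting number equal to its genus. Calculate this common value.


For a torus knot T(p,q), both the unknotting number and genus equal (p-1)(q-1)/2.
= (14-1)(67-1)/2
= 13*66/2
= 858/2 = 429

429


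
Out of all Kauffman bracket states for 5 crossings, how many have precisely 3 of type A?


We choose which 3 of 5 crossings get A-smoothings.
C(5, 3) = 5! / (3! * 2!)
= 10

10


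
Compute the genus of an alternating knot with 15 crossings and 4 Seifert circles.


For alternating knots, g = (c - s + 1)/2.
= (15 - 4 + 1)/2
= 12/2 = 6

6


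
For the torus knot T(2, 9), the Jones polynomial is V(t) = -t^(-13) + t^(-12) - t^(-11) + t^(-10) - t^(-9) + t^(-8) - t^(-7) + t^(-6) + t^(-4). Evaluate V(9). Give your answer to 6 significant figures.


Substituting t = 9 into V(t) = -t^(-13) + t^(-12) - t^(-11) + t^(-10) - t^(-9) + t^(-8) - t^(-7) + t^(-6) + t^(-4):
  (-)t^(-13) = -3.93412e-13
  (+)t^(-12) = 3.54071e-12
  (-)t^(-11) = -3.18664e-11
  (+)t^(-10) = 2.86797e-10
  (-)t^(-9) = -2.58117e-09
  (+)t^(-8) = 2.32306e-08
  (-)t^(-7) = -2.09075e-07
  (+)t^(-6) = 1.88168e-06
  (+)t^(-4) = 0.000152416
Sum = (-3.93412e-13) + (3.54071e-12) + (-3.18664e-11) + (2.86797e-10) + (-2.58117e-09) + (2.32306e-08) + (-2.09075e-07) + (1.88168e-06) + (0.000152416)
= 0.000154109299
Rounded to 6 significant figures: 0.000154109

0.000154109


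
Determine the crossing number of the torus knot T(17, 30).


For a torus knot T(p, q) with gcd(p,q)=1,
the crossing number is min(p*(q-1), q*(p-1)).
p*(q-1) = 17*29 = 493
q*(p-1) = 30*16 = 480
min(493, 480) = 480

480


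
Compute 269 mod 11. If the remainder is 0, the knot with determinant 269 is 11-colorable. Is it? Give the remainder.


Step 1: A knot is p-colorable if and only if p divides its determinant.
Step 2: Compute 269 mod 11.
269 = 24 * 11 + 5
Step 3: 269 mod 11 = 5
Step 4: The knot is 11-colorable: no

5


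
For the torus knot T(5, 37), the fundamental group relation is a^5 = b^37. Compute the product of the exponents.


The relation is a^5 = b^37.
Product of exponents = 5 * 37
= 185

185


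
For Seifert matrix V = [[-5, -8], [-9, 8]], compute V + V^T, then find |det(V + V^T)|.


Step 1: Form V + V^T where V = [[-5, -8], [-9, 8]]
  V^T = [[-5, -9], [-8, 8]]
  V + V^T = [[-10, -17], [-17, 16]]
Step 2: det(V + V^T) = (-10)*16 - (-17)*(-17)
  = -160 - 289 = -449
Step 3: Knot determinant = |det(V + V^T)| = |-449| = 449

449


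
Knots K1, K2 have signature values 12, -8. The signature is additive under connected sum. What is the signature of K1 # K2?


The signature is additive under connected sum.
signature(K1 # K2) = (12) + (-8)
= 4

4


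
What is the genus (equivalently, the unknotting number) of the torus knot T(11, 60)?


For a torus knot T(p,q), both the unknotting number and genus equal (p-1)(q-1)/2.
= (11-1)(60-1)/2
= 10*59/2
= 590/2 = 295

295


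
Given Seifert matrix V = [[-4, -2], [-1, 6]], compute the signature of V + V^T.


Step 1: V + V^T = [[-8, -3], [-3, 12]]
Step 2: trace = 4, det = -105
Step 3: Discriminant = 4^2 - 4*(-105) = 436
Step 4: Eigenvalues: 12.4403, -8.44031
Step 5: Signature = (# positive eigenvalues) - (# negative eigenvalues) = 0

0


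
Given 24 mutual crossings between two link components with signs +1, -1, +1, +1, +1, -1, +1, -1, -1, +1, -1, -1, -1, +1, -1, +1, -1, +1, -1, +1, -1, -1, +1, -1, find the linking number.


Step 1: Count positive crossings: 11
Step 2: Count negative crossings: 13
Step 3: Sum of signs = 11 - 13 = -2
Step 4: Linking number = sum/2 = -2/2 = -1

-1


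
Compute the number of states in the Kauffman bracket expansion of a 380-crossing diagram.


Each crossing contributes 2 choices (A-smoothing or B-smoothing).
Total states = 2^380 = 2462625387274654950767440006258975862817483704404090416746768337765357610718575663213391640930307227550414249394176

2462625387274654950767440006258975862817483704404090416746768337765357610718575663213391640930307227550414249394176


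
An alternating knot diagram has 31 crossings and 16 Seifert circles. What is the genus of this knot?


For alternating knots, g = (c - s + 1)/2.
= (31 - 16 + 1)/2
= 16/2 = 8

8


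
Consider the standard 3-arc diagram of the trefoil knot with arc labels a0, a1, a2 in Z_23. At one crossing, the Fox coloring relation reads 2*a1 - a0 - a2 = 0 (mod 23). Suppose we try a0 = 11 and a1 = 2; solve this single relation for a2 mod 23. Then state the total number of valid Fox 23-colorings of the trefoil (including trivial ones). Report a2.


Step 1: Apply the given crossing relation 2*a1 - a0 - a2 = 0 (mod 23).
  a2 = 2*a1 - a0 mod 23
  a2 = 2*2 - 11 mod 23
  a2 = 4 - 11 mod 23
  a2 = -7 mod 23 = 16
Step 2: The trefoil has determinant 3.
  Number of Fox p-colorings (p prime) is p^2 if p = 3, else p.
  Since 23 does not divide 3, only trivial (constant) colorings exist.
  (So the trial a0 = 11, a1 = 2 with a0 != a1 does NOT extend to a valid coloring of the whole trefoil: the other two crossing relations require 3*(a1 - a0) = 0 (mod 23), which fails.)
  Total colorings = 23
Step 3: a2 = 16, total Fox 23-colorings = 23

16


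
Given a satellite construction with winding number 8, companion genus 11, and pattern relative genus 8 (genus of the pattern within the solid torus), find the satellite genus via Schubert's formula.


Schubert: g(satellite) = g_rel(pattern) + |winding| * g(companion),
where g_rel(pattern) is the genus of the pattern relative to the solid torus.
= 8 + 8 * 11
= 8 + 88 = 96

96


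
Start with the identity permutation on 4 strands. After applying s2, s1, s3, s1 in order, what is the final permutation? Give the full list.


Starting with identity [1, 2, 3, 4].
Apply generators in sequence:
  After s2: [1, 3, 2, 4]
  After s1: [3, 1, 2, 4]
  After s3: [3, 1, 4, 2]
  After s1: [1, 3, 4, 2]
Final permutation: [1, 3, 4, 2]

[1, 3, 4, 2]


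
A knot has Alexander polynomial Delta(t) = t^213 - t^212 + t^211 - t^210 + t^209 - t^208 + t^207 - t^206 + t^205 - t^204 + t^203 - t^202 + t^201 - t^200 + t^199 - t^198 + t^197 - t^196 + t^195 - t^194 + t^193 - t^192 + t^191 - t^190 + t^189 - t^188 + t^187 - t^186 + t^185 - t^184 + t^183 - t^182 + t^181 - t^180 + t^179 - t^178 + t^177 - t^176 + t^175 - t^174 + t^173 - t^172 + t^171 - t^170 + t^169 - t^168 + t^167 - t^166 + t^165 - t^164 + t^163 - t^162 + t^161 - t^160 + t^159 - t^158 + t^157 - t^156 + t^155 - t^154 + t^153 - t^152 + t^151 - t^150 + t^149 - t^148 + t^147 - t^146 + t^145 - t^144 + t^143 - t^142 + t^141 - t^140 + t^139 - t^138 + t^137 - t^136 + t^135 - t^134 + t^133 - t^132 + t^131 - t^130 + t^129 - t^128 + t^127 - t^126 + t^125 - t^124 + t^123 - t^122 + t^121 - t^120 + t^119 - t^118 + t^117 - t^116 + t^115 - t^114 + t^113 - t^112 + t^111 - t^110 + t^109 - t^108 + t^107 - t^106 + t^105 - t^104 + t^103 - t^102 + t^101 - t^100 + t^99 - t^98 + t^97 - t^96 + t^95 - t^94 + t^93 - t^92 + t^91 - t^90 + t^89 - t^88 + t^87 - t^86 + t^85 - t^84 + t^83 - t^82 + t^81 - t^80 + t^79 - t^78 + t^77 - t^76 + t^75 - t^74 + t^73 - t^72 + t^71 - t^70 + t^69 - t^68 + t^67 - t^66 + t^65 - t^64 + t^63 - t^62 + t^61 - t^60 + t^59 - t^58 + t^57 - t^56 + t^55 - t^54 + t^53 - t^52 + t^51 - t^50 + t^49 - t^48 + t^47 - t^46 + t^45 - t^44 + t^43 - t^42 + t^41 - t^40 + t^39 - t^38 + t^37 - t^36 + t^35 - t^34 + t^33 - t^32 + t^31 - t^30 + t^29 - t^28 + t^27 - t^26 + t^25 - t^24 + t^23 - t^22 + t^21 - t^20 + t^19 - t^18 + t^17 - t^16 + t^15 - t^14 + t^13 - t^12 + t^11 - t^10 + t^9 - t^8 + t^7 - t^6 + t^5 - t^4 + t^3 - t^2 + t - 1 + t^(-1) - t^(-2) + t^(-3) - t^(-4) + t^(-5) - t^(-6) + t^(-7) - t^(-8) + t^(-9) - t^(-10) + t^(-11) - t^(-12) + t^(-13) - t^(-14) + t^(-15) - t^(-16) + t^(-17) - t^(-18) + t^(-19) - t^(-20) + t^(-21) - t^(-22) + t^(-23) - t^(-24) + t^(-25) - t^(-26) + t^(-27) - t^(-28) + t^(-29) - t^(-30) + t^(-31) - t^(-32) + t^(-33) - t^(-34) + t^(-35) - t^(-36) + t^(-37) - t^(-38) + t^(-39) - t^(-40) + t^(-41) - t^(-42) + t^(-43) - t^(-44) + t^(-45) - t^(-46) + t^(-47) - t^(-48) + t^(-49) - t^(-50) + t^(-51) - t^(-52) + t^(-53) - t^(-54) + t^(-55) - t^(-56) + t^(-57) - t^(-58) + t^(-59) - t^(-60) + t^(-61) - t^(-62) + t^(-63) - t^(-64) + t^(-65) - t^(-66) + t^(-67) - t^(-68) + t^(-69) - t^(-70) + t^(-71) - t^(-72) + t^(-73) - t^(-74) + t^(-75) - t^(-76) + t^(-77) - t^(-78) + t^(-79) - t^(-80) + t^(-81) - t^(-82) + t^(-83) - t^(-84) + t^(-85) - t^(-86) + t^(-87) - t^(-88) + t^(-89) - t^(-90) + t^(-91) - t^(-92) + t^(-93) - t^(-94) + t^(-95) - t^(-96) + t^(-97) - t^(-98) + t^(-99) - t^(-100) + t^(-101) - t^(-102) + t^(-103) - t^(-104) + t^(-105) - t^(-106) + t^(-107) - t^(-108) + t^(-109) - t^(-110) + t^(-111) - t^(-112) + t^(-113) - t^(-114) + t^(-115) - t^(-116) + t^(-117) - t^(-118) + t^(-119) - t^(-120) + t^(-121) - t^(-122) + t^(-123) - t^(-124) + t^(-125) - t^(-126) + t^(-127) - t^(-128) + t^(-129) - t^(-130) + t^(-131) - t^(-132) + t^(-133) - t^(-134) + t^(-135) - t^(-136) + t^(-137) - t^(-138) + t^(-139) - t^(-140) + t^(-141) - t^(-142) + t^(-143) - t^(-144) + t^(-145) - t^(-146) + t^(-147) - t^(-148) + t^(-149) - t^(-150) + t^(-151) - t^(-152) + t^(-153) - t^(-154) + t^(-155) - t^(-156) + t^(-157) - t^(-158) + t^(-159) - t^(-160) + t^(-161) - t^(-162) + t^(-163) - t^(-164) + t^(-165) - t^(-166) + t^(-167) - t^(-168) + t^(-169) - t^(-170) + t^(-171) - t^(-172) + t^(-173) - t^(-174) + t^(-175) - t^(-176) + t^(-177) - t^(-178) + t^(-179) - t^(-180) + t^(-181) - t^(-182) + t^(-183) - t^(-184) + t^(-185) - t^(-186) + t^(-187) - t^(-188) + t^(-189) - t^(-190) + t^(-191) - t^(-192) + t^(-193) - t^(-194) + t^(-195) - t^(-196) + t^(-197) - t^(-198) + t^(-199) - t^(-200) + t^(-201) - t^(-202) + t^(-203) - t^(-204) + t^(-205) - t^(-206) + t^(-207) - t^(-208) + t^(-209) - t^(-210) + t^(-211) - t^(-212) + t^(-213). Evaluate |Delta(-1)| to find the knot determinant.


Step 1: The polynomial has 427 terms with alternating signs, exponents from 213 down to -213.
Step 2: Substitute t = -1. The i-th term has coefficient (-1)^i and exponent (m-i),
  so its value is (-1)^i * (-1)^(m-i) = (-1)^m = -1 for every i.
Step 3: All 427 terms equal -1, so Delta(-1) = 427 * (-1) = -427
Step 4: |Delta(-1)| = 427

427


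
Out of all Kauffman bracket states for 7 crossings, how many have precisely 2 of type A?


We choose which 2 of 7 crossings get A-smoothings.
C(7, 2) = 7! / (2! * 5!)
= 21

21


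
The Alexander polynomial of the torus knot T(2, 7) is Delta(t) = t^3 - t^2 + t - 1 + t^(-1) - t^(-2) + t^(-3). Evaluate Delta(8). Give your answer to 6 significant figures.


Substituting t = 8 into Delta(t) = t^3 - t^2 + t - 1 + t^(-1) - t^(-2) + t^(-3):
Term values: (512) + (-64) + (8) + (-1) + (0.125) + (-0.015625) + (0.00195312)
Sum = 455.1113281
Rounded to 6 significant figures: 455.111

455.111


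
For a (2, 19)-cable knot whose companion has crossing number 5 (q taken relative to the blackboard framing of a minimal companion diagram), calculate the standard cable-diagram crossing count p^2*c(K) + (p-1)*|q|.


Step 1: Each of the c(K) crossings of the companion diagram becomes p*p = p^2 crossings among the p parallel strands, and each of the |q| twists s_1 s_2 ... s_(p-1) adds (p-1) crossings.
  Crossings = p^2 * c(K) + (p-1)*|q|
Step 2: = 2^2 * 5 + (2-1)*19
Step 3: = 4*5 + 1*19
Step 4: = 20 + 19 = 39

39


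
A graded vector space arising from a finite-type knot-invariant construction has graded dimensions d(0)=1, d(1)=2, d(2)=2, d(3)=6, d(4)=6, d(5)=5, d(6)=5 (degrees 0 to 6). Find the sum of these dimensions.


Total dimension = d(0) + d(1) + ... + d(6)
= 1 + 2 + 2 + 6 + 6 + 5 + 5
= 27

27


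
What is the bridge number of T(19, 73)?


The bridge number of T(p,q) is min(p,q).
min(19, 73) = 19

19


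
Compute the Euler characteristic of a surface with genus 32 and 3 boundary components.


chi = 2 - 2g - b
= 2 - 2*32 - 3
= 2 - 64 - 3 = -65

-65


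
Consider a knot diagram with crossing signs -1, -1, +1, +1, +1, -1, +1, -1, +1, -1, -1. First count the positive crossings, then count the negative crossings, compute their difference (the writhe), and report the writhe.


Step 1: Count positive crossings (+1).
Positive crossings: 5
Step 2: Count negative crossings (-1).
Negative crossings: 6
Step 3: Writhe = (positive) - (negative)
w = 5 - 6 = -1
Step 4: |w| = 1, and w is negative

-1


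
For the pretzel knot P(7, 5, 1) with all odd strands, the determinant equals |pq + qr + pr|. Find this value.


Step 1: Compute pq + qr + pr.
pq = 7*5 = 35
qr = 5*1 = 5
pr = 7*1 = 7
pq + qr + pr = 35 + 5 + 7 = 47
Step 2: Take absolute value.
det(P(7,5,1)) = |47| = 47

47


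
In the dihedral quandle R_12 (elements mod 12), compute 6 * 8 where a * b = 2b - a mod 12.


6 * 8 = 2*8 - 6 mod 12
= 16 - 6 mod 12
= 10 mod 12 = 10

10


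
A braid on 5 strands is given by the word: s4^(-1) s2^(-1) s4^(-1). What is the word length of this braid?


The word length counts the number of generators (including inverses).
Listing each generator: s4^(-1), s2^(-1), s4^(-1)
There are 3 generators in this braid word.

3


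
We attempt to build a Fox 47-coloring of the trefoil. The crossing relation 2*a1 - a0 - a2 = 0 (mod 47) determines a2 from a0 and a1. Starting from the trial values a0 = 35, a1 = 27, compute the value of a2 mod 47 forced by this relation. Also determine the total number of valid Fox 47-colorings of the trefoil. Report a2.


Step 1: Apply the given crossing relation 2*a1 - a0 - a2 = 0 (mod 47).
  a2 = 2*a1 - a0 mod 47
  a2 = 2*27 - 35 mod 47
  a2 = 54 - 35 mod 47
  a2 = 19 mod 47 = 19
Step 2: The trefoil has determinant 3.
  Number of Fox p-colorings (p prime) is p^2 if p = 3, else p.
  Since 47 does not divide 3, only trivial (constant) colorings exist.
  (So the trial a0 = 35, a1 = 27 with a0 != a1 does NOT extend to a valid coloring of the whole trefoil: the other two crossing relations require 3*(a1 - a0) = 0 (mod 47), which fails.)
  Total colorings = 47
Step 3: a2 = 19, total Fox 47-colorings = 47

19


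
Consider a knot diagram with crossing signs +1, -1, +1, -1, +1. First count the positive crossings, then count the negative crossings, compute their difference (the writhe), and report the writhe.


Step 1: Count positive crossings (+1).
Positive crossings: 3
Step 2: Count negative crossings (-1).
Negative crossings: 2
Step 3: Writhe = (positive) - (negative)
w = 3 - 2 = 1
Step 4: |w| = 1, and w is positive

1


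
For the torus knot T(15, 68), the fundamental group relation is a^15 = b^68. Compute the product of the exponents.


The relation is a^15 = b^68.
Product of exponents = 15 * 68
= 1020

1020


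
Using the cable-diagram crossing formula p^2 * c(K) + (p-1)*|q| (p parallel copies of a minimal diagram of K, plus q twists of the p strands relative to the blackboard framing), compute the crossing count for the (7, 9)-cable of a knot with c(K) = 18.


Step 1: Each of the c(K) crossings of the companion diagram becomes p*p = p^2 crossings among the p parallel strands, and each of the |q| twists s_1 s_2 ... s_(p-1) adds (p-1) crossings.
  Crossings = p^2 * c(K) + (p-1)*|q|
Step 2: = 7^2 * 18 + (7-1)*9
Step 3: = 49*18 + 6*9
Step 4: = 882 + 54 = 936

936


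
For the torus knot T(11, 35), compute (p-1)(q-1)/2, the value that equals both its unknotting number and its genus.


For a torus knot T(p,q), both the unknotting number and genus equal (p-1)(q-1)/2.
= (11-1)(35-1)/2
= 10*34/2
= 340/2 = 170

170


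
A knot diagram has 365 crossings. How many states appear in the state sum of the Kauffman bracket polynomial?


Each crossing contributes 2 choices (A-smoothing or B-smoothing).
Total states = 2^365 = 75153362648762663292463379097258784876021841565066235862633311089030688803667470190838367948312598497021919232

75153362648762663292463379097258784876021841565066235862633311089030688803667470190838367948312598497021919232


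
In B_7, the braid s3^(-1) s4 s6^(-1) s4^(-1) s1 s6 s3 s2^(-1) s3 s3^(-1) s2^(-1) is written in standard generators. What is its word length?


The word length counts the number of generators (including inverses).
Listing each generator: s3^(-1), s4, s6^(-1), s4^(-1), s1, s6, s3, s2^(-1), s3, s3^(-1), s2^(-1)
There are 11 generators in this braid word.

11


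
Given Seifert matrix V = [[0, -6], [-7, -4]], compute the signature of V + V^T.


Step 1: V + V^T = [[0, -13], [-13, -8]]
Step 2: trace = -8, det = -169
Step 3: Discriminant = (-8)^2 - 4*(-169) = 740
Step 4: Eigenvalues: 9.60147, -17.6015
Step 5: Signature = (# positive eigenvalues) - (# negative eigenvalues) = 0

0


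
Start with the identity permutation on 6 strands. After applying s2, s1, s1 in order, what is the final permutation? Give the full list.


Starting with identity [1, 2, 3, 4, 5, 6].
Apply generators in sequence:
  After s2: [1, 3, 2, 4, 5, 6]
  After s1: [3, 1, 2, 4, 5, 6]
  After s1: [1, 3, 2, 4, 5, 6]
Final permutation: [1, 3, 2, 4, 5, 6]

[1, 3, 2, 4, 5, 6]


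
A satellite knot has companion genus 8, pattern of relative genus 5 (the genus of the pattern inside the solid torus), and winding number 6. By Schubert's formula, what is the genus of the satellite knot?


Schubert: g(satellite) = g_rel(pattern) + |winding| * g(companion),
where g_rel(pattern) is the genus of the pattern relative to the solid torus.
= 5 + 6 * 8
= 5 + 48 = 53

53


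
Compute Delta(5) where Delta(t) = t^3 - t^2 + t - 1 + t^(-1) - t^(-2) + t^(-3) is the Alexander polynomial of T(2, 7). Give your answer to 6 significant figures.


Substituting t = 5 into Delta(t) = t^3 - t^2 + t - 1 + t^(-1) - t^(-2) + t^(-3):
Term values: (125) + (-25) + (5) + (-1) + (0.2) + (-0.04) + (0.008)
Sum = 104.168
Rounded to 6 significant figures: 104.168

104.168


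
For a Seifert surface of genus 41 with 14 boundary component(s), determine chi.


chi = 2 - 2g - b
= 2 - 2*41 - 14
= 2 - 82 - 14 = -94

-94


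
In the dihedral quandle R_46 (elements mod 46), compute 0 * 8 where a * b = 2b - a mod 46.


0 * 8 = 2*8 - 0 mod 46
= 16 - 0 mod 46
= 16 mod 46 = 16

16


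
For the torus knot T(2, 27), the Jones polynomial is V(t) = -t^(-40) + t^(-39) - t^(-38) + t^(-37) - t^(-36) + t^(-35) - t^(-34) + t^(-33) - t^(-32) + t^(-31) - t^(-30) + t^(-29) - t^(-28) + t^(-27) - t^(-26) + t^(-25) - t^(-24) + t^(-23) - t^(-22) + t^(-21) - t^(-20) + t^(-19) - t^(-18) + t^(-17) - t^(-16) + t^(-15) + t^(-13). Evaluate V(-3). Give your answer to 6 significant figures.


Substituting t = -3 into V(t) = -t^(-40) + t^(-39) - t^(-38) + t^(-37) - t^(-36) + t^(-35) - t^(-34) + t^(-33) - t^(-32) + t^(-31) - t^(-30) + t^(-29) - t^(-28) + t^(-27) - t^(-26) + t^(-25) - t^(-24) + t^(-23) - t^(-22) + t^(-21) - t^(-20) + t^(-19) - t^(-18) + t^(-17) - t^(-16) + t^(-15) + t^(-13):
  (-)t^(-40) = -8.22526e-20
  (+)t^(-39) = -2.46758e-19
  (-)t^(-38) = -7.40274e-19
  (+)t^(-37) = -2.22082e-18
  (-)t^(-36) = -6.66246e-18
  (+)t^(-35) = -1.99874e-17
  (-)t^(-34) = -5.99622e-17
  (+)t^(-33) = -1.79887e-16
  (-)t^(-32) = -5.3966e-16
  (+)t^(-31) = -1.61898e-15
  (-)t^(-30) = -4.85694e-15
  (+)t^(-29) = -1.45708e-14
  (-)t^(-28) = -4.37124e-14
  (+)t^(-27) = -1.31137e-13
  (-)t^(-26) = -3.93412e-13
  (+)t^(-25) = -1.18024e-12
  (-)t^(-24) = -3.54071e-12
  (+)t^(-23) = -1.06221e-11
  (-)t^(-22) = -3.18664e-11
  (+)t^(-21) = -9.55991e-11
  (-)t^(-20) = -2.86797e-10
  (+)t^(-19) = -8.60392e-10
  (-)t^(-18) = -2.58117e-09
  (+)t^(-17) = -7.74352e-09
  (-)t^(-16) = -2.32306e-08
  (+)t^(-15) = -6.96917e-08
  (+)t^(-13) = -6.27225e-07
Sum = (-8.22526e-20) + (-2.46758e-19) + (-7.40274e-19) + (-2.22082e-18) + (-6.66246e-18) + (-1.99874e-17) + (-5.99622e-17) + (-1.79887e-16) + (-5.3966e-16) + (-1.61898e-15) + (-4.85694e-15) + (-1.45708e-14) + (-4.37124e-14) + (-1.31137e-13) + (-3.93412e-13) + (-1.18024e-12) + (-3.54071e-12) + (-1.06221e-11) + (-3.18664e-11) + (-9.55991e-11) + (-2.86797e-10) + (-8.60392e-10) + (-2.58117e-09) + (-7.74352e-09) + (-2.32306e-08) + (-6.96917e-08) + (-6.27225e-07)
= -7.317630535e-07
Rounded to 6 significant figures: -7.31763e-07

-7.31763e-07


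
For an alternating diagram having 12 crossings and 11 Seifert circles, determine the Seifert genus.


For alternating knots, g = (c - s + 1)/2.
= (12 - 11 + 1)/2
= 2/2 = 1

1


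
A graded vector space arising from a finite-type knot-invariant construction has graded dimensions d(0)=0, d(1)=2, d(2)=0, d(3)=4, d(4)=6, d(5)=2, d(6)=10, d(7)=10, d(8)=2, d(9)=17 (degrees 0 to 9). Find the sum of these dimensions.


Total dimension = d(0) + d(1) + ... + d(9)
= 0 + 2 + 0 + 4 + 6 + 2 + 10 + 10 + 2 + 17
= 53

53
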